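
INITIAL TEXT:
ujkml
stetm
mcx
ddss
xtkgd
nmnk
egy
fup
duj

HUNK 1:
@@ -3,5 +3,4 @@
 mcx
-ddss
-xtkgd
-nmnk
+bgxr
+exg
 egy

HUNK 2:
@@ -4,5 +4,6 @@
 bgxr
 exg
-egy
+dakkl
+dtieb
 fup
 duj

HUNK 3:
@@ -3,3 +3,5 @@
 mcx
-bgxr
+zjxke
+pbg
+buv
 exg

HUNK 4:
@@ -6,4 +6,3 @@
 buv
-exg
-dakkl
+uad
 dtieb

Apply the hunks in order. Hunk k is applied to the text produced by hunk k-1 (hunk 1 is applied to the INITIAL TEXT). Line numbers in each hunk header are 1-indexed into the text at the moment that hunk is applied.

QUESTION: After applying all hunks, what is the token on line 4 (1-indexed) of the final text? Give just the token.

Answer: zjxke

Derivation:
Hunk 1: at line 3 remove [ddss,xtkgd,nmnk] add [bgxr,exg] -> 8 lines: ujkml stetm mcx bgxr exg egy fup duj
Hunk 2: at line 4 remove [egy] add [dakkl,dtieb] -> 9 lines: ujkml stetm mcx bgxr exg dakkl dtieb fup duj
Hunk 3: at line 3 remove [bgxr] add [zjxke,pbg,buv] -> 11 lines: ujkml stetm mcx zjxke pbg buv exg dakkl dtieb fup duj
Hunk 4: at line 6 remove [exg,dakkl] add [uad] -> 10 lines: ujkml stetm mcx zjxke pbg buv uad dtieb fup duj
Final line 4: zjxke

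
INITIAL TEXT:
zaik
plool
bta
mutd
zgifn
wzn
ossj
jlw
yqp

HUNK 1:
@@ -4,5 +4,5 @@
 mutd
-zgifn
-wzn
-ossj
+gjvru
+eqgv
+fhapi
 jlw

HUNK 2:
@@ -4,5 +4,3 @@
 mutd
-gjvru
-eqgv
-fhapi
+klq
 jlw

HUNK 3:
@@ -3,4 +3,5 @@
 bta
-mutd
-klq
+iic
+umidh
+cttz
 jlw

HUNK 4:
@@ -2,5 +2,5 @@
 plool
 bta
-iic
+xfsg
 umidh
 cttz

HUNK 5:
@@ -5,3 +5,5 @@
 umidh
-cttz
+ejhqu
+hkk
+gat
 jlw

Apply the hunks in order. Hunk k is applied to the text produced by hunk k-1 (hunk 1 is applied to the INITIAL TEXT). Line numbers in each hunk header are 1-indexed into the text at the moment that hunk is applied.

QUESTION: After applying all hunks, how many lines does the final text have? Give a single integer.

Answer: 10

Derivation:
Hunk 1: at line 4 remove [zgifn,wzn,ossj] add [gjvru,eqgv,fhapi] -> 9 lines: zaik plool bta mutd gjvru eqgv fhapi jlw yqp
Hunk 2: at line 4 remove [gjvru,eqgv,fhapi] add [klq] -> 7 lines: zaik plool bta mutd klq jlw yqp
Hunk 3: at line 3 remove [mutd,klq] add [iic,umidh,cttz] -> 8 lines: zaik plool bta iic umidh cttz jlw yqp
Hunk 4: at line 2 remove [iic] add [xfsg] -> 8 lines: zaik plool bta xfsg umidh cttz jlw yqp
Hunk 5: at line 5 remove [cttz] add [ejhqu,hkk,gat] -> 10 lines: zaik plool bta xfsg umidh ejhqu hkk gat jlw yqp
Final line count: 10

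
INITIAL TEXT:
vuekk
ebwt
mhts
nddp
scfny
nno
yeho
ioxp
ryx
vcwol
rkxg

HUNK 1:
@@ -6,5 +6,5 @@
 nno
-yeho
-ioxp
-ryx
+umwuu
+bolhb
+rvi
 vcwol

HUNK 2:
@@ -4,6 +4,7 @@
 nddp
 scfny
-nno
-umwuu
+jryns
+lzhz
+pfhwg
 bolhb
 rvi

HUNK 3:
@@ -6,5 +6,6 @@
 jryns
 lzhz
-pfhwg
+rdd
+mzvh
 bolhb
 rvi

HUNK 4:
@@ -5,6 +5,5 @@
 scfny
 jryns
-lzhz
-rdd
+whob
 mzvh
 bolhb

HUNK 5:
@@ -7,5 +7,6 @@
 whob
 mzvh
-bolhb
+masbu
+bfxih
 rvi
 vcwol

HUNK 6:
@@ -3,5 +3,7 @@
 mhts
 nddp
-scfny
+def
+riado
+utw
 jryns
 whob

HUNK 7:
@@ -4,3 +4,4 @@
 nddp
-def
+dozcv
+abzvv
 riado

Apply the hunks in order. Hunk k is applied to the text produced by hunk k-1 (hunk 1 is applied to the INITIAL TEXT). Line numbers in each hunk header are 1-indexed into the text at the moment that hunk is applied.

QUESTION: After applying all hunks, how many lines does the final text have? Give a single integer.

Hunk 1: at line 6 remove [yeho,ioxp,ryx] add [umwuu,bolhb,rvi] -> 11 lines: vuekk ebwt mhts nddp scfny nno umwuu bolhb rvi vcwol rkxg
Hunk 2: at line 4 remove [nno,umwuu] add [jryns,lzhz,pfhwg] -> 12 lines: vuekk ebwt mhts nddp scfny jryns lzhz pfhwg bolhb rvi vcwol rkxg
Hunk 3: at line 6 remove [pfhwg] add [rdd,mzvh] -> 13 lines: vuekk ebwt mhts nddp scfny jryns lzhz rdd mzvh bolhb rvi vcwol rkxg
Hunk 4: at line 5 remove [lzhz,rdd] add [whob] -> 12 lines: vuekk ebwt mhts nddp scfny jryns whob mzvh bolhb rvi vcwol rkxg
Hunk 5: at line 7 remove [bolhb] add [masbu,bfxih] -> 13 lines: vuekk ebwt mhts nddp scfny jryns whob mzvh masbu bfxih rvi vcwol rkxg
Hunk 6: at line 3 remove [scfny] add [def,riado,utw] -> 15 lines: vuekk ebwt mhts nddp def riado utw jryns whob mzvh masbu bfxih rvi vcwol rkxg
Hunk 7: at line 4 remove [def] add [dozcv,abzvv] -> 16 lines: vuekk ebwt mhts nddp dozcv abzvv riado utw jryns whob mzvh masbu bfxih rvi vcwol rkxg
Final line count: 16

Answer: 16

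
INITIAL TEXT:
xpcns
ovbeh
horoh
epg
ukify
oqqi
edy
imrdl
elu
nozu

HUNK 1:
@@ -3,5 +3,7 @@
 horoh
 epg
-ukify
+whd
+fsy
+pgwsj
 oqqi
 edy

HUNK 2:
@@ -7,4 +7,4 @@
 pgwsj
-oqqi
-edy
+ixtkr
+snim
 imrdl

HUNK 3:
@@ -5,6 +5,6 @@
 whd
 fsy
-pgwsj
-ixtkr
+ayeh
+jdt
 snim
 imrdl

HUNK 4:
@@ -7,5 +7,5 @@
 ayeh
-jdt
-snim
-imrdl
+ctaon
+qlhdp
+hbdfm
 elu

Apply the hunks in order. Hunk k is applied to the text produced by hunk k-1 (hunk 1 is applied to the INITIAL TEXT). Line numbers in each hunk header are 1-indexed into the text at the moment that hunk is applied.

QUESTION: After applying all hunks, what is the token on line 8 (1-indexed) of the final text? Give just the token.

Hunk 1: at line 3 remove [ukify] add [whd,fsy,pgwsj] -> 12 lines: xpcns ovbeh horoh epg whd fsy pgwsj oqqi edy imrdl elu nozu
Hunk 2: at line 7 remove [oqqi,edy] add [ixtkr,snim] -> 12 lines: xpcns ovbeh horoh epg whd fsy pgwsj ixtkr snim imrdl elu nozu
Hunk 3: at line 5 remove [pgwsj,ixtkr] add [ayeh,jdt] -> 12 lines: xpcns ovbeh horoh epg whd fsy ayeh jdt snim imrdl elu nozu
Hunk 4: at line 7 remove [jdt,snim,imrdl] add [ctaon,qlhdp,hbdfm] -> 12 lines: xpcns ovbeh horoh epg whd fsy ayeh ctaon qlhdp hbdfm elu nozu
Final line 8: ctaon

Answer: ctaon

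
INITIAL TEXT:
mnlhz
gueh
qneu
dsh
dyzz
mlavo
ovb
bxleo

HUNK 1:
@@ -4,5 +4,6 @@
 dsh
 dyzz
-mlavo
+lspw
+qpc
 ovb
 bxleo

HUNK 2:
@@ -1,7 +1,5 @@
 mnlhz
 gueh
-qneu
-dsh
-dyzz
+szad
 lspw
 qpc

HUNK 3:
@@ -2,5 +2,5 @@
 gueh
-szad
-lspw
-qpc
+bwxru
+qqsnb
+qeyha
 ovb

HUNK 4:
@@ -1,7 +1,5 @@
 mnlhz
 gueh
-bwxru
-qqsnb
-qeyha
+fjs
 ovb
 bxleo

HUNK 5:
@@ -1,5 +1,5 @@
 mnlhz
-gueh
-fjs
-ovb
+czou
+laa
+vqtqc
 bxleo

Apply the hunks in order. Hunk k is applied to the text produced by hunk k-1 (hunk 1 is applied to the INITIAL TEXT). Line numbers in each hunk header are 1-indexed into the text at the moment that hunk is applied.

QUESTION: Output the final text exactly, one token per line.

Answer: mnlhz
czou
laa
vqtqc
bxleo

Derivation:
Hunk 1: at line 4 remove [mlavo] add [lspw,qpc] -> 9 lines: mnlhz gueh qneu dsh dyzz lspw qpc ovb bxleo
Hunk 2: at line 1 remove [qneu,dsh,dyzz] add [szad] -> 7 lines: mnlhz gueh szad lspw qpc ovb bxleo
Hunk 3: at line 2 remove [szad,lspw,qpc] add [bwxru,qqsnb,qeyha] -> 7 lines: mnlhz gueh bwxru qqsnb qeyha ovb bxleo
Hunk 4: at line 1 remove [bwxru,qqsnb,qeyha] add [fjs] -> 5 lines: mnlhz gueh fjs ovb bxleo
Hunk 5: at line 1 remove [gueh,fjs,ovb] add [czou,laa,vqtqc] -> 5 lines: mnlhz czou laa vqtqc bxleo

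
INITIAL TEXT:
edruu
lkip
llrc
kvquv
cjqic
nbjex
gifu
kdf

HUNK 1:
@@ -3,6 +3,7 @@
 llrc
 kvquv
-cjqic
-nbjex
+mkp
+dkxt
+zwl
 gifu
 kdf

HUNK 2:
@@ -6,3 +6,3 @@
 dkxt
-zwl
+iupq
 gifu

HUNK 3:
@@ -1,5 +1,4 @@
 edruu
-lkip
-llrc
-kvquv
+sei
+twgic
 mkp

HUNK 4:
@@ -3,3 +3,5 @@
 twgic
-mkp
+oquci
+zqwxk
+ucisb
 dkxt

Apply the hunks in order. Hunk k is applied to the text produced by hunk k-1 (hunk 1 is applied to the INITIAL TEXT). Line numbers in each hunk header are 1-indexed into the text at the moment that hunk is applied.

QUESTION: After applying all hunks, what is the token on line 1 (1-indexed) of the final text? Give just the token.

Answer: edruu

Derivation:
Hunk 1: at line 3 remove [cjqic,nbjex] add [mkp,dkxt,zwl] -> 9 lines: edruu lkip llrc kvquv mkp dkxt zwl gifu kdf
Hunk 2: at line 6 remove [zwl] add [iupq] -> 9 lines: edruu lkip llrc kvquv mkp dkxt iupq gifu kdf
Hunk 3: at line 1 remove [lkip,llrc,kvquv] add [sei,twgic] -> 8 lines: edruu sei twgic mkp dkxt iupq gifu kdf
Hunk 4: at line 3 remove [mkp] add [oquci,zqwxk,ucisb] -> 10 lines: edruu sei twgic oquci zqwxk ucisb dkxt iupq gifu kdf
Final line 1: edruu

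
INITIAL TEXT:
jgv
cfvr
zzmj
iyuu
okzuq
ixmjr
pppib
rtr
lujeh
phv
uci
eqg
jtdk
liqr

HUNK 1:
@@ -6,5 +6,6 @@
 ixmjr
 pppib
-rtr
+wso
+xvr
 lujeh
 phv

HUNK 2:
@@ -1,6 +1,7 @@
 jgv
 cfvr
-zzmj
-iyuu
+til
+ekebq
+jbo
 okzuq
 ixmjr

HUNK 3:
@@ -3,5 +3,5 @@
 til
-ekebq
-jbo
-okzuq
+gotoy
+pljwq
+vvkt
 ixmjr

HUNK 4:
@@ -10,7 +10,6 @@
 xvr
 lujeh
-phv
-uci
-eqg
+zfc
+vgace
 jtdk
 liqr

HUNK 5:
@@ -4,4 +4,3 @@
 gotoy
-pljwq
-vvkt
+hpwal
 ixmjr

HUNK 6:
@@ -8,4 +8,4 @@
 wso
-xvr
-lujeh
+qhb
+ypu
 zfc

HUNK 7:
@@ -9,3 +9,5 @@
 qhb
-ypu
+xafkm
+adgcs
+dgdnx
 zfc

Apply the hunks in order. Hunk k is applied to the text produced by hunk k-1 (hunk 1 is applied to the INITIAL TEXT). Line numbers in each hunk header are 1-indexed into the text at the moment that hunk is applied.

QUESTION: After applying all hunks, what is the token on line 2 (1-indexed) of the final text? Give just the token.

Answer: cfvr

Derivation:
Hunk 1: at line 6 remove [rtr] add [wso,xvr] -> 15 lines: jgv cfvr zzmj iyuu okzuq ixmjr pppib wso xvr lujeh phv uci eqg jtdk liqr
Hunk 2: at line 1 remove [zzmj,iyuu] add [til,ekebq,jbo] -> 16 lines: jgv cfvr til ekebq jbo okzuq ixmjr pppib wso xvr lujeh phv uci eqg jtdk liqr
Hunk 3: at line 3 remove [ekebq,jbo,okzuq] add [gotoy,pljwq,vvkt] -> 16 lines: jgv cfvr til gotoy pljwq vvkt ixmjr pppib wso xvr lujeh phv uci eqg jtdk liqr
Hunk 4: at line 10 remove [phv,uci,eqg] add [zfc,vgace] -> 15 lines: jgv cfvr til gotoy pljwq vvkt ixmjr pppib wso xvr lujeh zfc vgace jtdk liqr
Hunk 5: at line 4 remove [pljwq,vvkt] add [hpwal] -> 14 lines: jgv cfvr til gotoy hpwal ixmjr pppib wso xvr lujeh zfc vgace jtdk liqr
Hunk 6: at line 8 remove [xvr,lujeh] add [qhb,ypu] -> 14 lines: jgv cfvr til gotoy hpwal ixmjr pppib wso qhb ypu zfc vgace jtdk liqr
Hunk 7: at line 9 remove [ypu] add [xafkm,adgcs,dgdnx] -> 16 lines: jgv cfvr til gotoy hpwal ixmjr pppib wso qhb xafkm adgcs dgdnx zfc vgace jtdk liqr
Final line 2: cfvr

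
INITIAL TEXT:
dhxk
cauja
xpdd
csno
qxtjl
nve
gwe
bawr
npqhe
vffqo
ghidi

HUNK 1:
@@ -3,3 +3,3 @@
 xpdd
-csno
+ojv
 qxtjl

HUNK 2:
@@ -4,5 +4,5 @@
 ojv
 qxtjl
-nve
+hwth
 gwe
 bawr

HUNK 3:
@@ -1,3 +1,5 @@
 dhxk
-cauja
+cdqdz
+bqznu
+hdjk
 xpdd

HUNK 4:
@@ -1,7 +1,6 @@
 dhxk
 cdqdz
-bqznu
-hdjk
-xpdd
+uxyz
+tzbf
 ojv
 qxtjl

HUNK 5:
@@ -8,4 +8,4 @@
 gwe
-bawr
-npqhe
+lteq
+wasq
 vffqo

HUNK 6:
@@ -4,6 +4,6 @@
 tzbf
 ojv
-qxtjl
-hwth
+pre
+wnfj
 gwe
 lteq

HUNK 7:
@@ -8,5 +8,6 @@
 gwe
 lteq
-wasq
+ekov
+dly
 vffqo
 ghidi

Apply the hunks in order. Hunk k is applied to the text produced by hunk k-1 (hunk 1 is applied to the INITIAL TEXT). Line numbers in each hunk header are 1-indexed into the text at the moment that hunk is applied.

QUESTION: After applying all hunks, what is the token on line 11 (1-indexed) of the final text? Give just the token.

Answer: dly

Derivation:
Hunk 1: at line 3 remove [csno] add [ojv] -> 11 lines: dhxk cauja xpdd ojv qxtjl nve gwe bawr npqhe vffqo ghidi
Hunk 2: at line 4 remove [nve] add [hwth] -> 11 lines: dhxk cauja xpdd ojv qxtjl hwth gwe bawr npqhe vffqo ghidi
Hunk 3: at line 1 remove [cauja] add [cdqdz,bqznu,hdjk] -> 13 lines: dhxk cdqdz bqznu hdjk xpdd ojv qxtjl hwth gwe bawr npqhe vffqo ghidi
Hunk 4: at line 1 remove [bqznu,hdjk,xpdd] add [uxyz,tzbf] -> 12 lines: dhxk cdqdz uxyz tzbf ojv qxtjl hwth gwe bawr npqhe vffqo ghidi
Hunk 5: at line 8 remove [bawr,npqhe] add [lteq,wasq] -> 12 lines: dhxk cdqdz uxyz tzbf ojv qxtjl hwth gwe lteq wasq vffqo ghidi
Hunk 6: at line 4 remove [qxtjl,hwth] add [pre,wnfj] -> 12 lines: dhxk cdqdz uxyz tzbf ojv pre wnfj gwe lteq wasq vffqo ghidi
Hunk 7: at line 8 remove [wasq] add [ekov,dly] -> 13 lines: dhxk cdqdz uxyz tzbf ojv pre wnfj gwe lteq ekov dly vffqo ghidi
Final line 11: dly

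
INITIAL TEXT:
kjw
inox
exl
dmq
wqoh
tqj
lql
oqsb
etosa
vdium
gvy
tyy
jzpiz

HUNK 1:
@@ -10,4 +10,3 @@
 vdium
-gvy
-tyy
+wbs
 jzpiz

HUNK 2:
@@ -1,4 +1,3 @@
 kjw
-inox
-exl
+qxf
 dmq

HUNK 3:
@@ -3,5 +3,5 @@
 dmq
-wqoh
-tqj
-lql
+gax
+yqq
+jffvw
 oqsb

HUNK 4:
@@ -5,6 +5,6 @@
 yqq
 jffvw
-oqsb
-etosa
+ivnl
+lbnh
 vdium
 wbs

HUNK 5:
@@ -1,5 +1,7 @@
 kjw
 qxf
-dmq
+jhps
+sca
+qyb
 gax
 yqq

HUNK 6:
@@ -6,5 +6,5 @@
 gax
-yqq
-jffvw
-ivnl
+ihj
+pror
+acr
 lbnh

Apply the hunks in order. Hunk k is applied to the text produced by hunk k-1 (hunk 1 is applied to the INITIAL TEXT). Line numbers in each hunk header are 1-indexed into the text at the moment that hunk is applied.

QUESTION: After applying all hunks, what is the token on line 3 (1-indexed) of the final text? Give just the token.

Answer: jhps

Derivation:
Hunk 1: at line 10 remove [gvy,tyy] add [wbs] -> 12 lines: kjw inox exl dmq wqoh tqj lql oqsb etosa vdium wbs jzpiz
Hunk 2: at line 1 remove [inox,exl] add [qxf] -> 11 lines: kjw qxf dmq wqoh tqj lql oqsb etosa vdium wbs jzpiz
Hunk 3: at line 3 remove [wqoh,tqj,lql] add [gax,yqq,jffvw] -> 11 lines: kjw qxf dmq gax yqq jffvw oqsb etosa vdium wbs jzpiz
Hunk 4: at line 5 remove [oqsb,etosa] add [ivnl,lbnh] -> 11 lines: kjw qxf dmq gax yqq jffvw ivnl lbnh vdium wbs jzpiz
Hunk 5: at line 1 remove [dmq] add [jhps,sca,qyb] -> 13 lines: kjw qxf jhps sca qyb gax yqq jffvw ivnl lbnh vdium wbs jzpiz
Hunk 6: at line 6 remove [yqq,jffvw,ivnl] add [ihj,pror,acr] -> 13 lines: kjw qxf jhps sca qyb gax ihj pror acr lbnh vdium wbs jzpiz
Final line 3: jhps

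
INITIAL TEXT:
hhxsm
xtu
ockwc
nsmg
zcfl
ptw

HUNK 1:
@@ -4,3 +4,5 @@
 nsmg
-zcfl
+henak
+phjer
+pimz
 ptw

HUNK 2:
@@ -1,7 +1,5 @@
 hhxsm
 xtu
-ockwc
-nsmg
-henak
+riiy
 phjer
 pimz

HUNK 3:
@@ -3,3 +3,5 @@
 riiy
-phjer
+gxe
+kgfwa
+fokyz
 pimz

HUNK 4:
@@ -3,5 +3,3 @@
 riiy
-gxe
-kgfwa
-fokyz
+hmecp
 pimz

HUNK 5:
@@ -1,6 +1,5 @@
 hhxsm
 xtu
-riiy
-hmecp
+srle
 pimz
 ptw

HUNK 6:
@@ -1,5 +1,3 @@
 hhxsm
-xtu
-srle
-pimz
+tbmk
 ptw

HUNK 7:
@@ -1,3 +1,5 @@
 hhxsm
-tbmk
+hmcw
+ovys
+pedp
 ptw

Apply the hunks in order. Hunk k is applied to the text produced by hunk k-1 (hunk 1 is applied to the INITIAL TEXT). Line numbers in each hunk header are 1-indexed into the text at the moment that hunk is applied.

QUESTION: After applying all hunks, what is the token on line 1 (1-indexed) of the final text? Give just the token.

Hunk 1: at line 4 remove [zcfl] add [henak,phjer,pimz] -> 8 lines: hhxsm xtu ockwc nsmg henak phjer pimz ptw
Hunk 2: at line 1 remove [ockwc,nsmg,henak] add [riiy] -> 6 lines: hhxsm xtu riiy phjer pimz ptw
Hunk 3: at line 3 remove [phjer] add [gxe,kgfwa,fokyz] -> 8 lines: hhxsm xtu riiy gxe kgfwa fokyz pimz ptw
Hunk 4: at line 3 remove [gxe,kgfwa,fokyz] add [hmecp] -> 6 lines: hhxsm xtu riiy hmecp pimz ptw
Hunk 5: at line 1 remove [riiy,hmecp] add [srle] -> 5 lines: hhxsm xtu srle pimz ptw
Hunk 6: at line 1 remove [xtu,srle,pimz] add [tbmk] -> 3 lines: hhxsm tbmk ptw
Hunk 7: at line 1 remove [tbmk] add [hmcw,ovys,pedp] -> 5 lines: hhxsm hmcw ovys pedp ptw
Final line 1: hhxsm

Answer: hhxsm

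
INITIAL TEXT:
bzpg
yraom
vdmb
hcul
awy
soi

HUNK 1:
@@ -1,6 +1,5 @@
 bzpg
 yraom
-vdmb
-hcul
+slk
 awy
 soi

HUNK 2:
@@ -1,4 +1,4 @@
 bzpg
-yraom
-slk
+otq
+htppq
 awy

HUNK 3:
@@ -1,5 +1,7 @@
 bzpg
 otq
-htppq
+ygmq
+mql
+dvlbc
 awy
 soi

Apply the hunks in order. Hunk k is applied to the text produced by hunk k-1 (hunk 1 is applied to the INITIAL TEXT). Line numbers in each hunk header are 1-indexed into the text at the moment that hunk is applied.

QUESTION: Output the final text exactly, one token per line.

Hunk 1: at line 1 remove [vdmb,hcul] add [slk] -> 5 lines: bzpg yraom slk awy soi
Hunk 2: at line 1 remove [yraom,slk] add [otq,htppq] -> 5 lines: bzpg otq htppq awy soi
Hunk 3: at line 1 remove [htppq] add [ygmq,mql,dvlbc] -> 7 lines: bzpg otq ygmq mql dvlbc awy soi

Answer: bzpg
otq
ygmq
mql
dvlbc
awy
soi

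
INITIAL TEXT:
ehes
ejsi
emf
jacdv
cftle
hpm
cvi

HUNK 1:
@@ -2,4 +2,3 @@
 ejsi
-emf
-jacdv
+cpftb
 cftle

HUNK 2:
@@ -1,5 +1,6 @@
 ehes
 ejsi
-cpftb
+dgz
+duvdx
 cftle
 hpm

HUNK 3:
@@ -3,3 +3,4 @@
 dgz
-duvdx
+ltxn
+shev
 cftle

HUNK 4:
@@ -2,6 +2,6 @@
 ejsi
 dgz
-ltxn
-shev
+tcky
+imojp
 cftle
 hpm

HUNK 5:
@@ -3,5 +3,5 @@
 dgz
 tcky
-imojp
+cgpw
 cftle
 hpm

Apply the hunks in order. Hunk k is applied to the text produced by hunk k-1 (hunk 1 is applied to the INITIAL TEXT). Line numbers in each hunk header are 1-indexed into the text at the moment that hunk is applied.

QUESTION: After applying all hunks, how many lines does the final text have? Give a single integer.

Answer: 8

Derivation:
Hunk 1: at line 2 remove [emf,jacdv] add [cpftb] -> 6 lines: ehes ejsi cpftb cftle hpm cvi
Hunk 2: at line 1 remove [cpftb] add [dgz,duvdx] -> 7 lines: ehes ejsi dgz duvdx cftle hpm cvi
Hunk 3: at line 3 remove [duvdx] add [ltxn,shev] -> 8 lines: ehes ejsi dgz ltxn shev cftle hpm cvi
Hunk 4: at line 2 remove [ltxn,shev] add [tcky,imojp] -> 8 lines: ehes ejsi dgz tcky imojp cftle hpm cvi
Hunk 5: at line 3 remove [imojp] add [cgpw] -> 8 lines: ehes ejsi dgz tcky cgpw cftle hpm cvi
Final line count: 8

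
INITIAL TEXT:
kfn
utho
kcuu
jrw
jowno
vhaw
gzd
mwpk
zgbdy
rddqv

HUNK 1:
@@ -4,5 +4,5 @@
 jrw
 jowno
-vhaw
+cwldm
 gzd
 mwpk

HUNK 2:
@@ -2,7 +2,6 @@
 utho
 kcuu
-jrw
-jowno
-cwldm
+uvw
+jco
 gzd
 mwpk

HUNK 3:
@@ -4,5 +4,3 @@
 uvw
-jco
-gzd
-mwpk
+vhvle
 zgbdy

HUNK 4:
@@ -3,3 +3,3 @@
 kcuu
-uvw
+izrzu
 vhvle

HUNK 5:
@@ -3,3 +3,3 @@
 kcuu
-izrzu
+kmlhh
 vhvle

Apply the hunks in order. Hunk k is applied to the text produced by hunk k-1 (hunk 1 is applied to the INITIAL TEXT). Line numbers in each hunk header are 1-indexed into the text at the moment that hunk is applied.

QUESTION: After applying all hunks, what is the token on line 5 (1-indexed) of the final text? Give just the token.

Hunk 1: at line 4 remove [vhaw] add [cwldm] -> 10 lines: kfn utho kcuu jrw jowno cwldm gzd mwpk zgbdy rddqv
Hunk 2: at line 2 remove [jrw,jowno,cwldm] add [uvw,jco] -> 9 lines: kfn utho kcuu uvw jco gzd mwpk zgbdy rddqv
Hunk 3: at line 4 remove [jco,gzd,mwpk] add [vhvle] -> 7 lines: kfn utho kcuu uvw vhvle zgbdy rddqv
Hunk 4: at line 3 remove [uvw] add [izrzu] -> 7 lines: kfn utho kcuu izrzu vhvle zgbdy rddqv
Hunk 5: at line 3 remove [izrzu] add [kmlhh] -> 7 lines: kfn utho kcuu kmlhh vhvle zgbdy rddqv
Final line 5: vhvle

Answer: vhvle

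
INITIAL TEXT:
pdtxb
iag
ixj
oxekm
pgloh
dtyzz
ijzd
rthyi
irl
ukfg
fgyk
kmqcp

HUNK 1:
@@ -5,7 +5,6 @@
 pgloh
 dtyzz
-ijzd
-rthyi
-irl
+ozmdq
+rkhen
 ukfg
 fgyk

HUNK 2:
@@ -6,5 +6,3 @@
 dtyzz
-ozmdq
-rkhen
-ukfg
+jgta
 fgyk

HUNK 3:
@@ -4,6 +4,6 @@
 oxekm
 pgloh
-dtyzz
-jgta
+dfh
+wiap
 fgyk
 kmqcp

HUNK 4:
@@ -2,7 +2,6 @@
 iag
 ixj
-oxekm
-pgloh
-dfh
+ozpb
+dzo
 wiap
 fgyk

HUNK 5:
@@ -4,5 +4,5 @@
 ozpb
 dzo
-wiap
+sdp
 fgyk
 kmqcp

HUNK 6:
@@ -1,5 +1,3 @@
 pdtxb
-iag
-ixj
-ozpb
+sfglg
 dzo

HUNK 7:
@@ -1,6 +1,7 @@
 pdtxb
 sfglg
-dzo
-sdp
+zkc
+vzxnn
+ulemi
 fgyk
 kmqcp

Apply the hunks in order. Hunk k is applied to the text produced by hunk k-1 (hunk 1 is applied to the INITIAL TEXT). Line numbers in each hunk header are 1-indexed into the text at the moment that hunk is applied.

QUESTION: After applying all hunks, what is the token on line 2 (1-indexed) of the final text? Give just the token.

Answer: sfglg

Derivation:
Hunk 1: at line 5 remove [ijzd,rthyi,irl] add [ozmdq,rkhen] -> 11 lines: pdtxb iag ixj oxekm pgloh dtyzz ozmdq rkhen ukfg fgyk kmqcp
Hunk 2: at line 6 remove [ozmdq,rkhen,ukfg] add [jgta] -> 9 lines: pdtxb iag ixj oxekm pgloh dtyzz jgta fgyk kmqcp
Hunk 3: at line 4 remove [dtyzz,jgta] add [dfh,wiap] -> 9 lines: pdtxb iag ixj oxekm pgloh dfh wiap fgyk kmqcp
Hunk 4: at line 2 remove [oxekm,pgloh,dfh] add [ozpb,dzo] -> 8 lines: pdtxb iag ixj ozpb dzo wiap fgyk kmqcp
Hunk 5: at line 4 remove [wiap] add [sdp] -> 8 lines: pdtxb iag ixj ozpb dzo sdp fgyk kmqcp
Hunk 6: at line 1 remove [iag,ixj,ozpb] add [sfglg] -> 6 lines: pdtxb sfglg dzo sdp fgyk kmqcp
Hunk 7: at line 1 remove [dzo,sdp] add [zkc,vzxnn,ulemi] -> 7 lines: pdtxb sfglg zkc vzxnn ulemi fgyk kmqcp
Final line 2: sfglg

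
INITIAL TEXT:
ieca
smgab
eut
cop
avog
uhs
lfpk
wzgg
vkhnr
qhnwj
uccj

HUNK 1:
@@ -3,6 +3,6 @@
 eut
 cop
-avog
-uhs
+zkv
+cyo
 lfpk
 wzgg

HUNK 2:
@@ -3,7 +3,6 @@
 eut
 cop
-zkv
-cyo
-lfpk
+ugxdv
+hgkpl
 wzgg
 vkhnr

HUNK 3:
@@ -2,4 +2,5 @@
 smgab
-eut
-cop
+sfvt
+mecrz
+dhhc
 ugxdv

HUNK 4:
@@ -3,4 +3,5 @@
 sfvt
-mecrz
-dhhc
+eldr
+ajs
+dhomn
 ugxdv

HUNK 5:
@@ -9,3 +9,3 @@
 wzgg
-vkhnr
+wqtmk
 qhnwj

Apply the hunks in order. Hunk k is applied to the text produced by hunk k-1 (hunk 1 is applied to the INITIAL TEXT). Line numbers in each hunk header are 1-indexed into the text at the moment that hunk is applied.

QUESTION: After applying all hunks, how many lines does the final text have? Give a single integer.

Hunk 1: at line 3 remove [avog,uhs] add [zkv,cyo] -> 11 lines: ieca smgab eut cop zkv cyo lfpk wzgg vkhnr qhnwj uccj
Hunk 2: at line 3 remove [zkv,cyo,lfpk] add [ugxdv,hgkpl] -> 10 lines: ieca smgab eut cop ugxdv hgkpl wzgg vkhnr qhnwj uccj
Hunk 3: at line 2 remove [eut,cop] add [sfvt,mecrz,dhhc] -> 11 lines: ieca smgab sfvt mecrz dhhc ugxdv hgkpl wzgg vkhnr qhnwj uccj
Hunk 4: at line 3 remove [mecrz,dhhc] add [eldr,ajs,dhomn] -> 12 lines: ieca smgab sfvt eldr ajs dhomn ugxdv hgkpl wzgg vkhnr qhnwj uccj
Hunk 5: at line 9 remove [vkhnr] add [wqtmk] -> 12 lines: ieca smgab sfvt eldr ajs dhomn ugxdv hgkpl wzgg wqtmk qhnwj uccj
Final line count: 12

Answer: 12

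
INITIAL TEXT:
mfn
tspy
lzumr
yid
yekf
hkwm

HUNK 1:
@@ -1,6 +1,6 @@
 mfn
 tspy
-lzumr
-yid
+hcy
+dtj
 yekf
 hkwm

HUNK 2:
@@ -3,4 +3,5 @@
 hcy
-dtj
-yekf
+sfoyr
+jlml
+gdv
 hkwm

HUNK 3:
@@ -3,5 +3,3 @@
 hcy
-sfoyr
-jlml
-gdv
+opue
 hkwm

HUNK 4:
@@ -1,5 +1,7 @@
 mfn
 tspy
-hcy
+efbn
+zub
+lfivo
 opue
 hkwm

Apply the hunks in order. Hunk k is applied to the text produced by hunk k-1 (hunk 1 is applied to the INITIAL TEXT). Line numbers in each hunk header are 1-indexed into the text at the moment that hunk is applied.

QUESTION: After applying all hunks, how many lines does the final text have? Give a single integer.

Hunk 1: at line 1 remove [lzumr,yid] add [hcy,dtj] -> 6 lines: mfn tspy hcy dtj yekf hkwm
Hunk 2: at line 3 remove [dtj,yekf] add [sfoyr,jlml,gdv] -> 7 lines: mfn tspy hcy sfoyr jlml gdv hkwm
Hunk 3: at line 3 remove [sfoyr,jlml,gdv] add [opue] -> 5 lines: mfn tspy hcy opue hkwm
Hunk 4: at line 1 remove [hcy] add [efbn,zub,lfivo] -> 7 lines: mfn tspy efbn zub lfivo opue hkwm
Final line count: 7

Answer: 7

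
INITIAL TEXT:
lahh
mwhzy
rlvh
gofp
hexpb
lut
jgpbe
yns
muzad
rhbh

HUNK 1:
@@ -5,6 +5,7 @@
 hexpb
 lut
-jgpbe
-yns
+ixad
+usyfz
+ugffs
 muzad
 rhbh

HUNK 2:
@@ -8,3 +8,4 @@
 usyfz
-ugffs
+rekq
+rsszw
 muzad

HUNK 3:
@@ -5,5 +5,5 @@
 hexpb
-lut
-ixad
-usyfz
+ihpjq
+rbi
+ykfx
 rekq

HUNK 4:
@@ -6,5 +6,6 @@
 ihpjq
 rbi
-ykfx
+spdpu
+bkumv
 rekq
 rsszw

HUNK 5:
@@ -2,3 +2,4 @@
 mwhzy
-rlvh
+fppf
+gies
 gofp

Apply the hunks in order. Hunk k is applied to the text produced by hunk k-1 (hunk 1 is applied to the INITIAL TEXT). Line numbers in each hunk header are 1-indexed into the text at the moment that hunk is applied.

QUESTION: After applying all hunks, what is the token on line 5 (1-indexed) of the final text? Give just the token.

Hunk 1: at line 5 remove [jgpbe,yns] add [ixad,usyfz,ugffs] -> 11 lines: lahh mwhzy rlvh gofp hexpb lut ixad usyfz ugffs muzad rhbh
Hunk 2: at line 8 remove [ugffs] add [rekq,rsszw] -> 12 lines: lahh mwhzy rlvh gofp hexpb lut ixad usyfz rekq rsszw muzad rhbh
Hunk 3: at line 5 remove [lut,ixad,usyfz] add [ihpjq,rbi,ykfx] -> 12 lines: lahh mwhzy rlvh gofp hexpb ihpjq rbi ykfx rekq rsszw muzad rhbh
Hunk 4: at line 6 remove [ykfx] add [spdpu,bkumv] -> 13 lines: lahh mwhzy rlvh gofp hexpb ihpjq rbi spdpu bkumv rekq rsszw muzad rhbh
Hunk 5: at line 2 remove [rlvh] add [fppf,gies] -> 14 lines: lahh mwhzy fppf gies gofp hexpb ihpjq rbi spdpu bkumv rekq rsszw muzad rhbh
Final line 5: gofp

Answer: gofp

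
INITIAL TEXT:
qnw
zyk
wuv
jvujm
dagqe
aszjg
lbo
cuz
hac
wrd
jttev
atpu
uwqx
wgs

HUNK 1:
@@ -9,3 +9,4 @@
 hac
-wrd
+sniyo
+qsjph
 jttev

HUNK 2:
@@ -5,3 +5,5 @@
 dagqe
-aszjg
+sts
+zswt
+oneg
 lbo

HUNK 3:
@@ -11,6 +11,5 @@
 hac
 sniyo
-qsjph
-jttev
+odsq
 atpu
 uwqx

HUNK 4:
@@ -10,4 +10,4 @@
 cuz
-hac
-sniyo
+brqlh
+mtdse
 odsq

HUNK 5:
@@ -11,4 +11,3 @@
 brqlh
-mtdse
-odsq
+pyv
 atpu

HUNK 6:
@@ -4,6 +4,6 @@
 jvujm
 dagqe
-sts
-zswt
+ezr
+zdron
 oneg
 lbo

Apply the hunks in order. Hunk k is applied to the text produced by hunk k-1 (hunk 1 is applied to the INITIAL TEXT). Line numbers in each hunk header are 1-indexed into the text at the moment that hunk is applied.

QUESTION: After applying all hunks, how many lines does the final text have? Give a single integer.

Hunk 1: at line 9 remove [wrd] add [sniyo,qsjph] -> 15 lines: qnw zyk wuv jvujm dagqe aszjg lbo cuz hac sniyo qsjph jttev atpu uwqx wgs
Hunk 2: at line 5 remove [aszjg] add [sts,zswt,oneg] -> 17 lines: qnw zyk wuv jvujm dagqe sts zswt oneg lbo cuz hac sniyo qsjph jttev atpu uwqx wgs
Hunk 3: at line 11 remove [qsjph,jttev] add [odsq] -> 16 lines: qnw zyk wuv jvujm dagqe sts zswt oneg lbo cuz hac sniyo odsq atpu uwqx wgs
Hunk 4: at line 10 remove [hac,sniyo] add [brqlh,mtdse] -> 16 lines: qnw zyk wuv jvujm dagqe sts zswt oneg lbo cuz brqlh mtdse odsq atpu uwqx wgs
Hunk 5: at line 11 remove [mtdse,odsq] add [pyv] -> 15 lines: qnw zyk wuv jvujm dagqe sts zswt oneg lbo cuz brqlh pyv atpu uwqx wgs
Hunk 6: at line 4 remove [sts,zswt] add [ezr,zdron] -> 15 lines: qnw zyk wuv jvujm dagqe ezr zdron oneg lbo cuz brqlh pyv atpu uwqx wgs
Final line count: 15

Answer: 15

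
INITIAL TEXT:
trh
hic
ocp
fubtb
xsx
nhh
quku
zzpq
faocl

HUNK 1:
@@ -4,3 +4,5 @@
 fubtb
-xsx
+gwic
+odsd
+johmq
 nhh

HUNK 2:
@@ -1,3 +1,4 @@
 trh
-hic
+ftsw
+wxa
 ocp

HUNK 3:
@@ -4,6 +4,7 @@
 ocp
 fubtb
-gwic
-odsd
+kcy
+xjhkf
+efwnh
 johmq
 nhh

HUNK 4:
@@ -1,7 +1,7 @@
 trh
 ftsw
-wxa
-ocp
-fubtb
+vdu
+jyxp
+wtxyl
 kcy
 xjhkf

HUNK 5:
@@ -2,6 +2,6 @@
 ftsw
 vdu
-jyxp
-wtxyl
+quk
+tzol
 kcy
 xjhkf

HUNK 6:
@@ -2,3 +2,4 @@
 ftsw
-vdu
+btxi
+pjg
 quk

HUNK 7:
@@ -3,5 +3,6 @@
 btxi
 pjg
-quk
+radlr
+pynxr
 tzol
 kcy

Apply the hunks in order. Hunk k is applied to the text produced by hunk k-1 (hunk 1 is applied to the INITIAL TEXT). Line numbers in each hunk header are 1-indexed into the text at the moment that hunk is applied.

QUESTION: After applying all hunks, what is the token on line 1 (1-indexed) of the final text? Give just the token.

Hunk 1: at line 4 remove [xsx] add [gwic,odsd,johmq] -> 11 lines: trh hic ocp fubtb gwic odsd johmq nhh quku zzpq faocl
Hunk 2: at line 1 remove [hic] add [ftsw,wxa] -> 12 lines: trh ftsw wxa ocp fubtb gwic odsd johmq nhh quku zzpq faocl
Hunk 3: at line 4 remove [gwic,odsd] add [kcy,xjhkf,efwnh] -> 13 lines: trh ftsw wxa ocp fubtb kcy xjhkf efwnh johmq nhh quku zzpq faocl
Hunk 4: at line 1 remove [wxa,ocp,fubtb] add [vdu,jyxp,wtxyl] -> 13 lines: trh ftsw vdu jyxp wtxyl kcy xjhkf efwnh johmq nhh quku zzpq faocl
Hunk 5: at line 2 remove [jyxp,wtxyl] add [quk,tzol] -> 13 lines: trh ftsw vdu quk tzol kcy xjhkf efwnh johmq nhh quku zzpq faocl
Hunk 6: at line 2 remove [vdu] add [btxi,pjg] -> 14 lines: trh ftsw btxi pjg quk tzol kcy xjhkf efwnh johmq nhh quku zzpq faocl
Hunk 7: at line 3 remove [quk] add [radlr,pynxr] -> 15 lines: trh ftsw btxi pjg radlr pynxr tzol kcy xjhkf efwnh johmq nhh quku zzpq faocl
Final line 1: trh

Answer: trh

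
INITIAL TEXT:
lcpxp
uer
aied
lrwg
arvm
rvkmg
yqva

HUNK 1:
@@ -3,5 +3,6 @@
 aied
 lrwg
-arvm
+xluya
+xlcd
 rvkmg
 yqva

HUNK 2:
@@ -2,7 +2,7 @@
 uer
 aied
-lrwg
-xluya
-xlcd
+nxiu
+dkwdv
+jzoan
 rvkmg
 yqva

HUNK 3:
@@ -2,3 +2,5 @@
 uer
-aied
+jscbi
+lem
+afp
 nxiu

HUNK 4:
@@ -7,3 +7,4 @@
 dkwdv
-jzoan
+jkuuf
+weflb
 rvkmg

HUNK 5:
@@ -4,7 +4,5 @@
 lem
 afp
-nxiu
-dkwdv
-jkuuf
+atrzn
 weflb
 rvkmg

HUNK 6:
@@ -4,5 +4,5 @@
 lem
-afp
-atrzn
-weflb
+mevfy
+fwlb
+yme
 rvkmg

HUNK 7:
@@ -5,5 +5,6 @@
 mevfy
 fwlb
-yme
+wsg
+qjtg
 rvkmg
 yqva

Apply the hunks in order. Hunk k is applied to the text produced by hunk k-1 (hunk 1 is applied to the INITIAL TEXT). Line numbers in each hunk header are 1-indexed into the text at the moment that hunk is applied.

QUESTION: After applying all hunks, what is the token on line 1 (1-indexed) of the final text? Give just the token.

Answer: lcpxp

Derivation:
Hunk 1: at line 3 remove [arvm] add [xluya,xlcd] -> 8 lines: lcpxp uer aied lrwg xluya xlcd rvkmg yqva
Hunk 2: at line 2 remove [lrwg,xluya,xlcd] add [nxiu,dkwdv,jzoan] -> 8 lines: lcpxp uer aied nxiu dkwdv jzoan rvkmg yqva
Hunk 3: at line 2 remove [aied] add [jscbi,lem,afp] -> 10 lines: lcpxp uer jscbi lem afp nxiu dkwdv jzoan rvkmg yqva
Hunk 4: at line 7 remove [jzoan] add [jkuuf,weflb] -> 11 lines: lcpxp uer jscbi lem afp nxiu dkwdv jkuuf weflb rvkmg yqva
Hunk 5: at line 4 remove [nxiu,dkwdv,jkuuf] add [atrzn] -> 9 lines: lcpxp uer jscbi lem afp atrzn weflb rvkmg yqva
Hunk 6: at line 4 remove [afp,atrzn,weflb] add [mevfy,fwlb,yme] -> 9 lines: lcpxp uer jscbi lem mevfy fwlb yme rvkmg yqva
Hunk 7: at line 5 remove [yme] add [wsg,qjtg] -> 10 lines: lcpxp uer jscbi lem mevfy fwlb wsg qjtg rvkmg yqva
Final line 1: lcpxp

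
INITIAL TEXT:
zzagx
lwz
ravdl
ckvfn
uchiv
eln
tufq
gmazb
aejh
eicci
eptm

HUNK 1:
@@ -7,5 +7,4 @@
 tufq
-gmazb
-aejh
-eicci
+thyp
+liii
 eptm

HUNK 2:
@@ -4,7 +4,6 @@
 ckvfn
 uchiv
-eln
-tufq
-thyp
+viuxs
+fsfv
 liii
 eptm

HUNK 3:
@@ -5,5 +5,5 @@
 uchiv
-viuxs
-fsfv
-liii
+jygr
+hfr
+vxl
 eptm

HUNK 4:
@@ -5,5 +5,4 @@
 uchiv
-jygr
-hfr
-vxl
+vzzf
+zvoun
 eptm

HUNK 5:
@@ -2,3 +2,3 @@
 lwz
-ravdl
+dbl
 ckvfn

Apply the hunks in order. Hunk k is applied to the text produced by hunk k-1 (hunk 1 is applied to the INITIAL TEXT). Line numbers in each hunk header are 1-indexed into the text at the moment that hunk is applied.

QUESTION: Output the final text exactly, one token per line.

Hunk 1: at line 7 remove [gmazb,aejh,eicci] add [thyp,liii] -> 10 lines: zzagx lwz ravdl ckvfn uchiv eln tufq thyp liii eptm
Hunk 2: at line 4 remove [eln,tufq,thyp] add [viuxs,fsfv] -> 9 lines: zzagx lwz ravdl ckvfn uchiv viuxs fsfv liii eptm
Hunk 3: at line 5 remove [viuxs,fsfv,liii] add [jygr,hfr,vxl] -> 9 lines: zzagx lwz ravdl ckvfn uchiv jygr hfr vxl eptm
Hunk 4: at line 5 remove [jygr,hfr,vxl] add [vzzf,zvoun] -> 8 lines: zzagx lwz ravdl ckvfn uchiv vzzf zvoun eptm
Hunk 5: at line 2 remove [ravdl] add [dbl] -> 8 lines: zzagx lwz dbl ckvfn uchiv vzzf zvoun eptm

Answer: zzagx
lwz
dbl
ckvfn
uchiv
vzzf
zvoun
eptm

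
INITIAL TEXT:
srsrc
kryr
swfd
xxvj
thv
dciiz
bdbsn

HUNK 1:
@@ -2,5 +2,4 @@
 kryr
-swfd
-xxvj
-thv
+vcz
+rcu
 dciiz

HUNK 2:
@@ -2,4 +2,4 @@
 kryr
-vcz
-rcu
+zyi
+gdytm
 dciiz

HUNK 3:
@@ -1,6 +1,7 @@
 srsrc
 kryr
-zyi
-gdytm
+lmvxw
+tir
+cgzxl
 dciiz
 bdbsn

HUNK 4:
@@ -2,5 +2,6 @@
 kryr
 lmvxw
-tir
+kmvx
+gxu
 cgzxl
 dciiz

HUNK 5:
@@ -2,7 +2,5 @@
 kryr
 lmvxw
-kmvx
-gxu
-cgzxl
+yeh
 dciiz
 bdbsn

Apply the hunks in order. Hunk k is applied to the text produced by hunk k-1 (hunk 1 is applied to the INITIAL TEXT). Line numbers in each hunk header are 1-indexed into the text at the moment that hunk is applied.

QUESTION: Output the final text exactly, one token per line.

Answer: srsrc
kryr
lmvxw
yeh
dciiz
bdbsn

Derivation:
Hunk 1: at line 2 remove [swfd,xxvj,thv] add [vcz,rcu] -> 6 lines: srsrc kryr vcz rcu dciiz bdbsn
Hunk 2: at line 2 remove [vcz,rcu] add [zyi,gdytm] -> 6 lines: srsrc kryr zyi gdytm dciiz bdbsn
Hunk 3: at line 1 remove [zyi,gdytm] add [lmvxw,tir,cgzxl] -> 7 lines: srsrc kryr lmvxw tir cgzxl dciiz bdbsn
Hunk 4: at line 2 remove [tir] add [kmvx,gxu] -> 8 lines: srsrc kryr lmvxw kmvx gxu cgzxl dciiz bdbsn
Hunk 5: at line 2 remove [kmvx,gxu,cgzxl] add [yeh] -> 6 lines: srsrc kryr lmvxw yeh dciiz bdbsn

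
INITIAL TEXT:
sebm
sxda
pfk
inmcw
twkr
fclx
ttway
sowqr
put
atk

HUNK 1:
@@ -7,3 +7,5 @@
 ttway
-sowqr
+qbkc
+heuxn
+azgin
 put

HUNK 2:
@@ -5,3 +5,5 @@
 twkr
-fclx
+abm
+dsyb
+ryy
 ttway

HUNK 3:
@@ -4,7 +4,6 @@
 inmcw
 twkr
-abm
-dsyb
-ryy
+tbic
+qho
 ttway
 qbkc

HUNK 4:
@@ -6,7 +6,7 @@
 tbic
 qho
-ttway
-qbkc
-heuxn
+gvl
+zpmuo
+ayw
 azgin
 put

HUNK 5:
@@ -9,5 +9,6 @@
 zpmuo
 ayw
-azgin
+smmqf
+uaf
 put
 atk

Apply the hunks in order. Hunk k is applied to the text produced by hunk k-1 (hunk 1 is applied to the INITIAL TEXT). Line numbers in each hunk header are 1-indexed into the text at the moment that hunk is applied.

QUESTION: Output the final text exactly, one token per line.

Hunk 1: at line 7 remove [sowqr] add [qbkc,heuxn,azgin] -> 12 lines: sebm sxda pfk inmcw twkr fclx ttway qbkc heuxn azgin put atk
Hunk 2: at line 5 remove [fclx] add [abm,dsyb,ryy] -> 14 lines: sebm sxda pfk inmcw twkr abm dsyb ryy ttway qbkc heuxn azgin put atk
Hunk 3: at line 4 remove [abm,dsyb,ryy] add [tbic,qho] -> 13 lines: sebm sxda pfk inmcw twkr tbic qho ttway qbkc heuxn azgin put atk
Hunk 4: at line 6 remove [ttway,qbkc,heuxn] add [gvl,zpmuo,ayw] -> 13 lines: sebm sxda pfk inmcw twkr tbic qho gvl zpmuo ayw azgin put atk
Hunk 5: at line 9 remove [azgin] add [smmqf,uaf] -> 14 lines: sebm sxda pfk inmcw twkr tbic qho gvl zpmuo ayw smmqf uaf put atk

Answer: sebm
sxda
pfk
inmcw
twkr
tbic
qho
gvl
zpmuo
ayw
smmqf
uaf
put
atk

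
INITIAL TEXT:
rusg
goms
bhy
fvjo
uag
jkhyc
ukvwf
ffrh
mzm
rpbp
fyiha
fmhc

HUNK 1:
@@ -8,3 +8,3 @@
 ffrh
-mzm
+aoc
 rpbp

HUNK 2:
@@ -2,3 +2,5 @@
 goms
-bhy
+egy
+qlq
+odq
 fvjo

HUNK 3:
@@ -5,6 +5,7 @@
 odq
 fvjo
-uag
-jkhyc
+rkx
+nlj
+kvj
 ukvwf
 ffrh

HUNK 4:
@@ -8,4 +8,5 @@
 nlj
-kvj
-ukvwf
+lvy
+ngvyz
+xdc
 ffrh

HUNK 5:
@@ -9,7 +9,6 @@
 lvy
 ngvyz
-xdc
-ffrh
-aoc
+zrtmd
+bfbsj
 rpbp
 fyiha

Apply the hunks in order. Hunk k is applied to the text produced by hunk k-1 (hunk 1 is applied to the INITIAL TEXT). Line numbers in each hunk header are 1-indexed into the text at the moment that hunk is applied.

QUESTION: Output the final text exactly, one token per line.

Answer: rusg
goms
egy
qlq
odq
fvjo
rkx
nlj
lvy
ngvyz
zrtmd
bfbsj
rpbp
fyiha
fmhc

Derivation:
Hunk 1: at line 8 remove [mzm] add [aoc] -> 12 lines: rusg goms bhy fvjo uag jkhyc ukvwf ffrh aoc rpbp fyiha fmhc
Hunk 2: at line 2 remove [bhy] add [egy,qlq,odq] -> 14 lines: rusg goms egy qlq odq fvjo uag jkhyc ukvwf ffrh aoc rpbp fyiha fmhc
Hunk 3: at line 5 remove [uag,jkhyc] add [rkx,nlj,kvj] -> 15 lines: rusg goms egy qlq odq fvjo rkx nlj kvj ukvwf ffrh aoc rpbp fyiha fmhc
Hunk 4: at line 8 remove [kvj,ukvwf] add [lvy,ngvyz,xdc] -> 16 lines: rusg goms egy qlq odq fvjo rkx nlj lvy ngvyz xdc ffrh aoc rpbp fyiha fmhc
Hunk 5: at line 9 remove [xdc,ffrh,aoc] add [zrtmd,bfbsj] -> 15 lines: rusg goms egy qlq odq fvjo rkx nlj lvy ngvyz zrtmd bfbsj rpbp fyiha fmhc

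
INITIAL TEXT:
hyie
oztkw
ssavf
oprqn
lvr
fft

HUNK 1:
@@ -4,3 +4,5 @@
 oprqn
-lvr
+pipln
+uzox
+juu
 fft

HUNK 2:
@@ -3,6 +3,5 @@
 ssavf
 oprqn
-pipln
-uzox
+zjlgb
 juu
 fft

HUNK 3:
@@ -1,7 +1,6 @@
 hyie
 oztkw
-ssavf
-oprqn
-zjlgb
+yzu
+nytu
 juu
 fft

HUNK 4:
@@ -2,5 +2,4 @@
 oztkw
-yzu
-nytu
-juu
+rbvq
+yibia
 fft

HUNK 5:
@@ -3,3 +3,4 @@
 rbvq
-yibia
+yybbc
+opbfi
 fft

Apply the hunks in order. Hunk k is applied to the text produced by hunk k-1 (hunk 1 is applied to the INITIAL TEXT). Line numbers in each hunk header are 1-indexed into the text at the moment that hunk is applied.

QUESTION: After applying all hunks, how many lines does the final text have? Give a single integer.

Hunk 1: at line 4 remove [lvr] add [pipln,uzox,juu] -> 8 lines: hyie oztkw ssavf oprqn pipln uzox juu fft
Hunk 2: at line 3 remove [pipln,uzox] add [zjlgb] -> 7 lines: hyie oztkw ssavf oprqn zjlgb juu fft
Hunk 3: at line 1 remove [ssavf,oprqn,zjlgb] add [yzu,nytu] -> 6 lines: hyie oztkw yzu nytu juu fft
Hunk 4: at line 2 remove [yzu,nytu,juu] add [rbvq,yibia] -> 5 lines: hyie oztkw rbvq yibia fft
Hunk 5: at line 3 remove [yibia] add [yybbc,opbfi] -> 6 lines: hyie oztkw rbvq yybbc opbfi fft
Final line count: 6

Answer: 6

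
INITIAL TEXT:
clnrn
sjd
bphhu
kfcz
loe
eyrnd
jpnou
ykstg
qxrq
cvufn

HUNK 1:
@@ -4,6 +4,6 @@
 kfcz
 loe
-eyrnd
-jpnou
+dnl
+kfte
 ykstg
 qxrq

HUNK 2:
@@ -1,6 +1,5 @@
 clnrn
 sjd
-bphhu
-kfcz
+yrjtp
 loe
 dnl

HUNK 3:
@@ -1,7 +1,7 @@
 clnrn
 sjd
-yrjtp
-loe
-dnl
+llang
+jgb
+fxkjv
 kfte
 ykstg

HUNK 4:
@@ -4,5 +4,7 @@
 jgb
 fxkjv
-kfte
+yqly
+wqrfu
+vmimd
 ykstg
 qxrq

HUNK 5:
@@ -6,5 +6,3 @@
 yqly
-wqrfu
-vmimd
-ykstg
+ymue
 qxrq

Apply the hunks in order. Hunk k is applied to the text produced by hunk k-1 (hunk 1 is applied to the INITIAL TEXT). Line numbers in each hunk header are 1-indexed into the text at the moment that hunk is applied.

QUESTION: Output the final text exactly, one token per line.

Hunk 1: at line 4 remove [eyrnd,jpnou] add [dnl,kfte] -> 10 lines: clnrn sjd bphhu kfcz loe dnl kfte ykstg qxrq cvufn
Hunk 2: at line 1 remove [bphhu,kfcz] add [yrjtp] -> 9 lines: clnrn sjd yrjtp loe dnl kfte ykstg qxrq cvufn
Hunk 3: at line 1 remove [yrjtp,loe,dnl] add [llang,jgb,fxkjv] -> 9 lines: clnrn sjd llang jgb fxkjv kfte ykstg qxrq cvufn
Hunk 4: at line 4 remove [kfte] add [yqly,wqrfu,vmimd] -> 11 lines: clnrn sjd llang jgb fxkjv yqly wqrfu vmimd ykstg qxrq cvufn
Hunk 5: at line 6 remove [wqrfu,vmimd,ykstg] add [ymue] -> 9 lines: clnrn sjd llang jgb fxkjv yqly ymue qxrq cvufn

Answer: clnrn
sjd
llang
jgb
fxkjv
yqly
ymue
qxrq
cvufn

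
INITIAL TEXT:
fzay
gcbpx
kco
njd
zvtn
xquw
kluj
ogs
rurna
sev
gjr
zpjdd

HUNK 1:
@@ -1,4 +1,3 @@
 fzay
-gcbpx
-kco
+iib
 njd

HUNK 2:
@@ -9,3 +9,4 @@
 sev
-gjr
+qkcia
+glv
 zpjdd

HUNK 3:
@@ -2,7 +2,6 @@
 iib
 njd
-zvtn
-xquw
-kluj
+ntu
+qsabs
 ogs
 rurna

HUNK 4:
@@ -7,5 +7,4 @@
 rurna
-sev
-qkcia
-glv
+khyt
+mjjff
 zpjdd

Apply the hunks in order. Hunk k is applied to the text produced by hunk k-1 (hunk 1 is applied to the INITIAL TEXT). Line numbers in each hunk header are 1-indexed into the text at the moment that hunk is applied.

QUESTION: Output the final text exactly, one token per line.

Hunk 1: at line 1 remove [gcbpx,kco] add [iib] -> 11 lines: fzay iib njd zvtn xquw kluj ogs rurna sev gjr zpjdd
Hunk 2: at line 9 remove [gjr] add [qkcia,glv] -> 12 lines: fzay iib njd zvtn xquw kluj ogs rurna sev qkcia glv zpjdd
Hunk 3: at line 2 remove [zvtn,xquw,kluj] add [ntu,qsabs] -> 11 lines: fzay iib njd ntu qsabs ogs rurna sev qkcia glv zpjdd
Hunk 4: at line 7 remove [sev,qkcia,glv] add [khyt,mjjff] -> 10 lines: fzay iib njd ntu qsabs ogs rurna khyt mjjff zpjdd

Answer: fzay
iib
njd
ntu
qsabs
ogs
rurna
khyt
mjjff
zpjdd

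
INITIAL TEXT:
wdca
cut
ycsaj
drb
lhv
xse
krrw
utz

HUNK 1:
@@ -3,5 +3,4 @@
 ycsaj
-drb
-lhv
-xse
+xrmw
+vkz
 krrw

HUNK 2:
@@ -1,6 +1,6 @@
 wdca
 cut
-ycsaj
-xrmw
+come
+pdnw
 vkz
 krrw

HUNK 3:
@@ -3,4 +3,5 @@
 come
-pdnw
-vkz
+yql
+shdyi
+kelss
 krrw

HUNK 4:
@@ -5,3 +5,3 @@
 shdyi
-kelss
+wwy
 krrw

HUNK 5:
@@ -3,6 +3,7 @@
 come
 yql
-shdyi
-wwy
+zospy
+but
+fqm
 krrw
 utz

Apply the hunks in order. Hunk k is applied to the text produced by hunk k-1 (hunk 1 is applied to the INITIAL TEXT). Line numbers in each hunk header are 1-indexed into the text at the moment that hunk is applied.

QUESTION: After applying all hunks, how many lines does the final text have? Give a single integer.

Answer: 9

Derivation:
Hunk 1: at line 3 remove [drb,lhv,xse] add [xrmw,vkz] -> 7 lines: wdca cut ycsaj xrmw vkz krrw utz
Hunk 2: at line 1 remove [ycsaj,xrmw] add [come,pdnw] -> 7 lines: wdca cut come pdnw vkz krrw utz
Hunk 3: at line 3 remove [pdnw,vkz] add [yql,shdyi,kelss] -> 8 lines: wdca cut come yql shdyi kelss krrw utz
Hunk 4: at line 5 remove [kelss] add [wwy] -> 8 lines: wdca cut come yql shdyi wwy krrw utz
Hunk 5: at line 3 remove [shdyi,wwy] add [zospy,but,fqm] -> 9 lines: wdca cut come yql zospy but fqm krrw utz
Final line count: 9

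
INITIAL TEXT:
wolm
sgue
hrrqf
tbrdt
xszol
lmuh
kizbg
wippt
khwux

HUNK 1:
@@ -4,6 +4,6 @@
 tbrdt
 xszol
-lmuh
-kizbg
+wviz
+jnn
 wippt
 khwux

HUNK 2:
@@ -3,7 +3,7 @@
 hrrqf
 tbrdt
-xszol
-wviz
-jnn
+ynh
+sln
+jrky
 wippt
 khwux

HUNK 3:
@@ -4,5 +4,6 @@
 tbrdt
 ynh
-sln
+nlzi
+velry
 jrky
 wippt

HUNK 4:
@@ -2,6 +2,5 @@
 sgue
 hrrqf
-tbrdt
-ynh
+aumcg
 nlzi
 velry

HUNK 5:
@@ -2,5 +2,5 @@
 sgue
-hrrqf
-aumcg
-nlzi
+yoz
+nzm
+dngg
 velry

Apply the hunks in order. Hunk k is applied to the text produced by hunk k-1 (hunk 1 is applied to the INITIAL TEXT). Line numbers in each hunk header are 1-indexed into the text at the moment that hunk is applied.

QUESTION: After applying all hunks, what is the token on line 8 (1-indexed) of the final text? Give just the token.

Answer: wippt

Derivation:
Hunk 1: at line 4 remove [lmuh,kizbg] add [wviz,jnn] -> 9 lines: wolm sgue hrrqf tbrdt xszol wviz jnn wippt khwux
Hunk 2: at line 3 remove [xszol,wviz,jnn] add [ynh,sln,jrky] -> 9 lines: wolm sgue hrrqf tbrdt ynh sln jrky wippt khwux
Hunk 3: at line 4 remove [sln] add [nlzi,velry] -> 10 lines: wolm sgue hrrqf tbrdt ynh nlzi velry jrky wippt khwux
Hunk 4: at line 2 remove [tbrdt,ynh] add [aumcg] -> 9 lines: wolm sgue hrrqf aumcg nlzi velry jrky wippt khwux
Hunk 5: at line 2 remove [hrrqf,aumcg,nlzi] add [yoz,nzm,dngg] -> 9 lines: wolm sgue yoz nzm dngg velry jrky wippt khwux
Final line 8: wippt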